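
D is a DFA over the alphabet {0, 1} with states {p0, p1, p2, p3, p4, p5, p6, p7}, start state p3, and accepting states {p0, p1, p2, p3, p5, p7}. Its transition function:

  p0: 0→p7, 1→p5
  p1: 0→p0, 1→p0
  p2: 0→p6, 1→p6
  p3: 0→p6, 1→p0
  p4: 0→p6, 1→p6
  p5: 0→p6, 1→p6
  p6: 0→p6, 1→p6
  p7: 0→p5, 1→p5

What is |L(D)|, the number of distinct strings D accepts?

6

The useful subgraph on states {p0, p3, p5, p7} is acyclic, so L(D) is finite; the longest accepting path visits 4 useful states, giving maximum string length 3.
Counting accepting paths from p3 by length: 1 of length 0, 1 of length 1, 2 of length 2, 2 of length 3. Total 6.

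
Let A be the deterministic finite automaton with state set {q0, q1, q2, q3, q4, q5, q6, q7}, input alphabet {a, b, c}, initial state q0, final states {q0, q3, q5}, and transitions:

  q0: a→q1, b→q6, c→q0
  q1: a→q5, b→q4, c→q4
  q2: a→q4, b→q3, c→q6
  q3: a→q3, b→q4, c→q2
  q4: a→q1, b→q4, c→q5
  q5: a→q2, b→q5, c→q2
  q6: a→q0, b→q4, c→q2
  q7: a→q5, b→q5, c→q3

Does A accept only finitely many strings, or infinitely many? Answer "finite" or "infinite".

infinite

State q0 is reachable from the start and can reach an accepting state, and it lies on the cycle q0 → q0.
Traversing that cycle any number of times yields accepted strings of unbounded length, so the language is infinite.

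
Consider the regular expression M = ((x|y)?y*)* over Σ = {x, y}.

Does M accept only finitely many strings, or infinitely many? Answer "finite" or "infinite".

The expression contains a Kleene star applied to a subexpression that matches at least one nonempty string, so it matches strings of unbounded length.
Hence L(M) is infinite.

infinite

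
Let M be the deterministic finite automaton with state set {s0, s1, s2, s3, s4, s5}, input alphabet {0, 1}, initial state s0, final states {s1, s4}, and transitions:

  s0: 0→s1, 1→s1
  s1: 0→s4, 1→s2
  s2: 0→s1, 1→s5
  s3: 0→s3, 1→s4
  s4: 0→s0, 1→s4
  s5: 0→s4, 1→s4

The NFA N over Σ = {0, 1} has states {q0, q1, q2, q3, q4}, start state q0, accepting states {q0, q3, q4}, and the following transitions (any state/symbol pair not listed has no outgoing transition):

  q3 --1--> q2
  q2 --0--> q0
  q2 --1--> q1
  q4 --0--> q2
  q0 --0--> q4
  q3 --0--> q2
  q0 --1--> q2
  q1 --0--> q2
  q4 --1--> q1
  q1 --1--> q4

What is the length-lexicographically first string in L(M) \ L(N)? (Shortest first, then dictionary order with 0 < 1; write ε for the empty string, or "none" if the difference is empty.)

The string 1 is accepted by M but not by N.
No shorter string lies in the difference, and 1 is the lexicographically first length-1 string in L(M) \ L(N).

1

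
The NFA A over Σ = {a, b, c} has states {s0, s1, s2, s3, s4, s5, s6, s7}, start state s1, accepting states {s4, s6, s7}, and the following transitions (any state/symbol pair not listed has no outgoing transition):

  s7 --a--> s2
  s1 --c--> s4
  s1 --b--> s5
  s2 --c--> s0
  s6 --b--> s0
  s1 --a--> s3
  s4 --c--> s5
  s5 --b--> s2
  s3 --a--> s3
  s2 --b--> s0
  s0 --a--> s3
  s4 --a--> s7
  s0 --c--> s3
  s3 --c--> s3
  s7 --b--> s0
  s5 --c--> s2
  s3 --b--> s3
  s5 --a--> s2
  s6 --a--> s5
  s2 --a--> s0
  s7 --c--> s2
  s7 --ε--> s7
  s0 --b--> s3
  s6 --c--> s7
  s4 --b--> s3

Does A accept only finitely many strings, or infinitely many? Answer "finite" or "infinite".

The useful states (reachable from s1 and able to reach an accepting state) are {s1, s4, s7}.
Restricted to these states the transition graph has no cycle, so every accepting path has bounded length and L is finite.

finite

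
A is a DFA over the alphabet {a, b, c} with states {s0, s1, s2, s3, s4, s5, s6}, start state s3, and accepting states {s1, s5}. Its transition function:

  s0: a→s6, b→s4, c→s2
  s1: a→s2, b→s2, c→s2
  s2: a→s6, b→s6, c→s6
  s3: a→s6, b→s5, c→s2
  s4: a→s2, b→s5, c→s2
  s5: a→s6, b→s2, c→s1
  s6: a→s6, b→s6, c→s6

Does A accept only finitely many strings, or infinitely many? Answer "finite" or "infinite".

finite

The useful states (reachable from s3 and able to reach an accepting state) are {s1, s3, s5}.
Restricted to these states the transition graph has no cycle, so every accepting path has bounded length and L is finite.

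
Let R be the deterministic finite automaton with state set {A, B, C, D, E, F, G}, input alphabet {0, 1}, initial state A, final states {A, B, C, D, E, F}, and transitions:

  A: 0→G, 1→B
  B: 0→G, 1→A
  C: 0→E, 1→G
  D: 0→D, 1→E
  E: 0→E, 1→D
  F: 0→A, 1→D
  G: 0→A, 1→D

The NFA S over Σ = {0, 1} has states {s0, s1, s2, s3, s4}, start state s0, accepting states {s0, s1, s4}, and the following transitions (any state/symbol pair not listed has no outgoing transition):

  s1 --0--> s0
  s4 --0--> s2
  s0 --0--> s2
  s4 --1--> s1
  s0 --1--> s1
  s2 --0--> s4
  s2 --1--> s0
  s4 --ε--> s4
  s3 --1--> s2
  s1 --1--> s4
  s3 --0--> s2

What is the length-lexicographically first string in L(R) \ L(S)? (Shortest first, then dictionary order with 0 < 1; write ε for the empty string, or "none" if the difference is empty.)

010

The string 010 is accepted by R but not by S.
No shorter string lies in the difference, and 010 is the lexicographically first length-3 string in L(R) \ L(S).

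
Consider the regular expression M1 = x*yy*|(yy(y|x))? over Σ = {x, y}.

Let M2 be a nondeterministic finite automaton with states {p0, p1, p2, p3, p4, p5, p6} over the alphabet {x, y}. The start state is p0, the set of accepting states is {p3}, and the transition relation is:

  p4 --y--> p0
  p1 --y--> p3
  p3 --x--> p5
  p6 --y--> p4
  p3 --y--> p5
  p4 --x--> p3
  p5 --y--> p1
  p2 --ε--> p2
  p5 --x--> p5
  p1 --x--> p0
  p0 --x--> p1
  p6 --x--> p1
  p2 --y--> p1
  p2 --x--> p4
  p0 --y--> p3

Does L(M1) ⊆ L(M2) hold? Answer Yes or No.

The empty string ε is in L(M1) but not in L(M2).
So L(M1) ⊄ L(M2).

No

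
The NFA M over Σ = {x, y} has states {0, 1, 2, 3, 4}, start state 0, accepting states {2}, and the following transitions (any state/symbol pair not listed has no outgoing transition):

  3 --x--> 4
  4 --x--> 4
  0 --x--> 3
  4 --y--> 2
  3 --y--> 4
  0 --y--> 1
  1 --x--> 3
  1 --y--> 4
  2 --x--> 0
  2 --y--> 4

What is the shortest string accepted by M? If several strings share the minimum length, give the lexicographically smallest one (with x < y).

A breadth-first search from 0 reaches an accepting state first via the path 0 → 3 → 4 → 2 on input xxy.
No string of length < 3 is accepted (BFS exhausts all shorter strings without reaching an accepting state), and xxy is the lexicographically least accepting string of length 3.

xxy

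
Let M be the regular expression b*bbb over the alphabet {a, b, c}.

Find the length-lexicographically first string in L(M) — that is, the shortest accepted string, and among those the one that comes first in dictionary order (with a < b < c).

bbb

By inspection of the expression, no string of length less than 3 matches, and bbb is the lexicographically first match of length 3.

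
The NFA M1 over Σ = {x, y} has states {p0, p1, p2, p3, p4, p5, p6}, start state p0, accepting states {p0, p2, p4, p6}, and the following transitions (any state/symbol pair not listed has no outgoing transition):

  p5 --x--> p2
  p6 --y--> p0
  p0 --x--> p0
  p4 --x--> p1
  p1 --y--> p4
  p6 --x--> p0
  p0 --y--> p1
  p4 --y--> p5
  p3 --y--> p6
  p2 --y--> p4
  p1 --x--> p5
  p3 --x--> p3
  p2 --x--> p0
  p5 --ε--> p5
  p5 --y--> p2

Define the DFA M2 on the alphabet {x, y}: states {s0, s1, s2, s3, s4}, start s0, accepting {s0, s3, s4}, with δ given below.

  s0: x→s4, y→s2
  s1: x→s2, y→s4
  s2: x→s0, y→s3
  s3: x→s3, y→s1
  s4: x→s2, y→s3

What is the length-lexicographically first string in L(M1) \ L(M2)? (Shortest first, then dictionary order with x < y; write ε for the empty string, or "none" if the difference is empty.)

The string xx is accepted by M1 but not by M2.
No shorter string lies in the difference, and xx is the lexicographically first length-2 string in L(M1) \ L(M2).

xx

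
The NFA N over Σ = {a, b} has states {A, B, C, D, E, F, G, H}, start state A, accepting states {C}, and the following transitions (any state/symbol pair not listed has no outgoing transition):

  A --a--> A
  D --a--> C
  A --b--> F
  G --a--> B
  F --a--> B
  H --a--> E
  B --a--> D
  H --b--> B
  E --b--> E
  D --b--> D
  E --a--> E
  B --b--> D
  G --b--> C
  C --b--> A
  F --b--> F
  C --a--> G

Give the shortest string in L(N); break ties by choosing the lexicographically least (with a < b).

A breadth-first search from A reaches an accepting state first via the path A → F → B → D → C on input baaa.
No string of length < 4 is accepted (BFS exhausts all shorter strings without reaching an accepting state), and baaa is the lexicographically least accepting string of length 4.

baaa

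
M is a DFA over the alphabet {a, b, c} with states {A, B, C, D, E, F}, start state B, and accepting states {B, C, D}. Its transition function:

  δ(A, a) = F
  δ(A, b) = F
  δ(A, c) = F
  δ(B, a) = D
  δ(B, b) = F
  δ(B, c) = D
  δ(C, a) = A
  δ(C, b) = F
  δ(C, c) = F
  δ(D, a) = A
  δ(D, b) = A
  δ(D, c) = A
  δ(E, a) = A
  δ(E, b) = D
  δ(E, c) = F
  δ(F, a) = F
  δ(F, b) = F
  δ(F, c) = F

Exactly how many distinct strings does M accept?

3

The useful subgraph on states {B, D} is acyclic, so L(M) is finite; the longest accepting path visits 2 useful states, giving maximum string length 1.
Counting accepting paths from B by length: 1 of length 0, 2 of length 1. Total 3.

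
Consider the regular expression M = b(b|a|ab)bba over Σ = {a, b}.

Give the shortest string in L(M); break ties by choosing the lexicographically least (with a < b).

babba

By inspection of the expression, no string of length less than 5 matches, and babba is the lexicographically first match of length 5.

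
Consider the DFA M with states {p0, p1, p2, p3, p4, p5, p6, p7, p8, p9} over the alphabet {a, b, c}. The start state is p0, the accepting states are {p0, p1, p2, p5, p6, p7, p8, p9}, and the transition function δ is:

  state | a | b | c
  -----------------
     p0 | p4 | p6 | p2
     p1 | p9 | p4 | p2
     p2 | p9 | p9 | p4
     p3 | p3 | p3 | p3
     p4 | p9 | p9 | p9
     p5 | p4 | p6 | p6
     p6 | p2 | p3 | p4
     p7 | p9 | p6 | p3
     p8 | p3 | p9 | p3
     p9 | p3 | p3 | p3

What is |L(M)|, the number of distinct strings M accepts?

20

The useful subgraph on states {p0, p2, p4, p6, p9} is acyclic, so L(M) is finite; the longest accepting path visits 5 useful states, giving maximum string length 4.
Counting accepting paths from p0 by length: 1 of length 0, 2 of length 1, 6 of length 2, 8 of length 3, 3 of length 4. Total 20.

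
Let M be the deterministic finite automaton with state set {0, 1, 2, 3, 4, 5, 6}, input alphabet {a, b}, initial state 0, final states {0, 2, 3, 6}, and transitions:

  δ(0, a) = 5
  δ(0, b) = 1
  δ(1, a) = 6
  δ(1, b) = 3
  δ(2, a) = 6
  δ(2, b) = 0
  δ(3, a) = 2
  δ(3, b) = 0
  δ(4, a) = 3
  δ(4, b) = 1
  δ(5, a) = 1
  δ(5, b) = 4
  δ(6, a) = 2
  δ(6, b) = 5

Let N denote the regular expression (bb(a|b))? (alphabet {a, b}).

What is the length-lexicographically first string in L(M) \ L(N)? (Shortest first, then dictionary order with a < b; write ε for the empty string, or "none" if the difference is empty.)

The string ba is accepted by M but not by N.
No shorter string lies in the difference, and ba is the lexicographically first length-2 string in L(M) \ L(N).

ba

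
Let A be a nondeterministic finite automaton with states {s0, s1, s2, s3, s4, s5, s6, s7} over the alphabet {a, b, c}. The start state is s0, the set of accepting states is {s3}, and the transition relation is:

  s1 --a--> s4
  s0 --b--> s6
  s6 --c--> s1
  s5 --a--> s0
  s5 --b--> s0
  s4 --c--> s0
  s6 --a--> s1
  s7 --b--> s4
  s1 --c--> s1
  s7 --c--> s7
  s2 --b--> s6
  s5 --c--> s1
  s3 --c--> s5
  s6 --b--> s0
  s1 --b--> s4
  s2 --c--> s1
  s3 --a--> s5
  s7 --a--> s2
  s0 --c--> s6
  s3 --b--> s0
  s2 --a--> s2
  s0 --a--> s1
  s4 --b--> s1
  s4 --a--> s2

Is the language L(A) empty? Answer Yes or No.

The states reachable from the start state are {s0, s1, s2, s4, s6}.
None of the accepting states {s3} is reachable, so no string is accepted and L(A) = ∅.

Yes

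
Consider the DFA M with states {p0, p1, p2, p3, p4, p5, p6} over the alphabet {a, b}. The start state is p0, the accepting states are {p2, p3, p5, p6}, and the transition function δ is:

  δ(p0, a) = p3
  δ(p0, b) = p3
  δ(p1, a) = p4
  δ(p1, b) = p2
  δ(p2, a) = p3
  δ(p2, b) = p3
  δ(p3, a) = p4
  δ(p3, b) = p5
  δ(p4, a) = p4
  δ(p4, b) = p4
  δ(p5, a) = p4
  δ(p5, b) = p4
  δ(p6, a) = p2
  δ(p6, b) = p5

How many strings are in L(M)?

The useful subgraph on states {p0, p3, p5} is acyclic, so L(M) is finite; the longest accepting path visits 3 useful states, giving maximum string length 2.
Counting accepting paths from p0 by length: 2 of length 1, 2 of length 2. Total 4.

4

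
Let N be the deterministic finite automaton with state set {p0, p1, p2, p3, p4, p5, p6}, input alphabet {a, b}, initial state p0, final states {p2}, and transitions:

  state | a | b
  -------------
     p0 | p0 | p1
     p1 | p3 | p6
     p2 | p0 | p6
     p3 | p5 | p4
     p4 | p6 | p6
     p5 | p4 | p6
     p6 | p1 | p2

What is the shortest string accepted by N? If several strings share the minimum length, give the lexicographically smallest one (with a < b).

A breadth-first search from p0 reaches an accepting state first via the path p0 → p1 → p6 → p2 on input bbb.
No string of length < 3 is accepted (BFS exhausts all shorter strings without reaching an accepting state), and bbb is the lexicographically least accepting string of length 3.

bbb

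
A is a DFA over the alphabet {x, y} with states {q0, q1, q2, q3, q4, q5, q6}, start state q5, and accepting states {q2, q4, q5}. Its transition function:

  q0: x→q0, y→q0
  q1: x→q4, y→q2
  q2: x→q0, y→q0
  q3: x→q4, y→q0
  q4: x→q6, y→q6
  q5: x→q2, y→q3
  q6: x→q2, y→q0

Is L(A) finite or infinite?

finite

The useful states (reachable from q5 and able to reach an accepting state) are {q2, q3, q4, q5, q6}.
Restricted to these states the transition graph has no cycle, so every accepting path has bounded length and L is finite.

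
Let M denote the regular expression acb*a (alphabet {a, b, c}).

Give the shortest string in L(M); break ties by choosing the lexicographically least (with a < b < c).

aca

By inspection of the expression, no string of length less than 3 matches, and aca is the lexicographically first match of length 3.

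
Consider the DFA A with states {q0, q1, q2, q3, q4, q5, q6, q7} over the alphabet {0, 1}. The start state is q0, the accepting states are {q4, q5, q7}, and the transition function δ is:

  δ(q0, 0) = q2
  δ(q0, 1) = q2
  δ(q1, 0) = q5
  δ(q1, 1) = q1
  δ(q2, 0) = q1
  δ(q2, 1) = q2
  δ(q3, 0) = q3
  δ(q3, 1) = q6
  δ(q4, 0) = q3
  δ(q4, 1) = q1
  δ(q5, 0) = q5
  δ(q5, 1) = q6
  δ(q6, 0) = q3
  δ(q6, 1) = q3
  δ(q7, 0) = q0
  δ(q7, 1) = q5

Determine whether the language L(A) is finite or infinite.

infinite

State q1 is reachable from the start and can reach an accepting state, and it lies on the cycle q1 → q1.
Traversing that cycle any number of times yields accepted strings of unbounded length, so the language is infinite.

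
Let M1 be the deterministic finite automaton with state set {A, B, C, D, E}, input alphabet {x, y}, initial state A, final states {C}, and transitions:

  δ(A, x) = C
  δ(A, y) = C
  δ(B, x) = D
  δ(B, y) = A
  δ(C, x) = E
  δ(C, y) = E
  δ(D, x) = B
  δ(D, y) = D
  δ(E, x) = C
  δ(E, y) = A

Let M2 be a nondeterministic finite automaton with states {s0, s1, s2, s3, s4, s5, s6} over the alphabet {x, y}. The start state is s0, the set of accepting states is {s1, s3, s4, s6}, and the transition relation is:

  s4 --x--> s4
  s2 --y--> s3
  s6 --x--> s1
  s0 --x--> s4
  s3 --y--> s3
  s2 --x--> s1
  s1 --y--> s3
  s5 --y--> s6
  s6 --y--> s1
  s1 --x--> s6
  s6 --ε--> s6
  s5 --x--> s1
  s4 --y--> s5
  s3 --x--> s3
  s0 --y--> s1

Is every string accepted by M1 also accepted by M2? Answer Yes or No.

Exploring the product automaton M1 × M2 from the start pair (A, s0), following both machines on each input symbol, reaches 14 state pairs: (A, s0), (C, s4), (C, s1), (E, s4), (E, s5), (E, s6), (E, s3), (A, s5), (A, s6), (A, s1), (C, s3), (A, s3), (C, s6), (E, s1).
M1 accepts in {C} and M2 accepts in {s1, s3, s4, s6}. The reachable pairs whose M1-component is accepting are (C, s4), (C, s1), (C, s3), (C, s6); in each of them the M2-component is accepting too, so the product for L(M1) \ L(M2) (M1-component accepting, M2-component rejecting) has no reachable accepting pair and the difference is empty.
Hence every string in L(M1) is also in L(M2).

Yes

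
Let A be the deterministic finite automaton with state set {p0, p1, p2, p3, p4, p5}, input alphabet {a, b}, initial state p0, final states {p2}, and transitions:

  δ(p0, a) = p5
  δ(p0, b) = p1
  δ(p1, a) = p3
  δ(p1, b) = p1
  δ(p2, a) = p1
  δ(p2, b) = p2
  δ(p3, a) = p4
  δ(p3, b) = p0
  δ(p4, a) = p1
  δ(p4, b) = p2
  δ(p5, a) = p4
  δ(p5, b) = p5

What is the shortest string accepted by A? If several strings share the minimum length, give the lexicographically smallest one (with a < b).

A breadth-first search from p0 reaches an accepting state first via the path p0 → p5 → p4 → p2 on input aab.
No string of length < 3 is accepted (BFS exhausts all shorter strings without reaching an accepting state), and aab is the lexicographically least accepting string of length 3.

aab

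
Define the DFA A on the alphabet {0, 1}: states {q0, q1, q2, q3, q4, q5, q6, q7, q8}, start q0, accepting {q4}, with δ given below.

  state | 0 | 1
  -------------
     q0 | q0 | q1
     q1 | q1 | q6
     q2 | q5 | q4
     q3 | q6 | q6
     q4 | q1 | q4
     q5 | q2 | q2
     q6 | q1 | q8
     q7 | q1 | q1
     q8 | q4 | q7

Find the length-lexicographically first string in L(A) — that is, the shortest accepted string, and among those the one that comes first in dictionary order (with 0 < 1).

1110

A breadth-first search from q0 reaches an accepting state first via the path q0 → q1 → q6 → q8 → q4 on input 1110.
No string of length < 4 is accepted (BFS exhausts all shorter strings without reaching an accepting state), and 1110 is the lexicographically least accepting string of length 4.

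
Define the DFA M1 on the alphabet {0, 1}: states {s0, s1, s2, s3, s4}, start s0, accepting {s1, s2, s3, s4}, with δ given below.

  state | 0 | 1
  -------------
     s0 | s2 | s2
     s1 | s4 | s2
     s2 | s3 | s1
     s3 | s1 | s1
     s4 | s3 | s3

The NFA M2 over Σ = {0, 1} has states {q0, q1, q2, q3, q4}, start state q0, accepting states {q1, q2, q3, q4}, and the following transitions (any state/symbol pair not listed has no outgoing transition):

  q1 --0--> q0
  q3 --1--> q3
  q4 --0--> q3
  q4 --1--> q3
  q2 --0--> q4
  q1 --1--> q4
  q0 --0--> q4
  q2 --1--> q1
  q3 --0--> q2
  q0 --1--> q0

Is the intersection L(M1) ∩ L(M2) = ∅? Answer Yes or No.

No

The string 0 is accepted by both M1 and M2.
Hence L(M1) ∩ L(M2) ≠ ∅.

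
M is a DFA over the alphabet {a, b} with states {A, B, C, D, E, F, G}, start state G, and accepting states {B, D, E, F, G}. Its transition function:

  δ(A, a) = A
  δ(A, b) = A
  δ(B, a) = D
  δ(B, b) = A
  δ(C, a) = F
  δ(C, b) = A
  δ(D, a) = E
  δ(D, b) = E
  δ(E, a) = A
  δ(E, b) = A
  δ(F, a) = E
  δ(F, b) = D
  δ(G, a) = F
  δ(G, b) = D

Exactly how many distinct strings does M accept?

9

The useful subgraph on states {D, E, F, G} is acyclic, so L(M) is finite; the longest accepting path visits 4 useful states, giving maximum string length 3.
Counting accepting paths from G by length: 1 of length 0, 2 of length 1, 4 of length 2, 2 of length 3. Total 9.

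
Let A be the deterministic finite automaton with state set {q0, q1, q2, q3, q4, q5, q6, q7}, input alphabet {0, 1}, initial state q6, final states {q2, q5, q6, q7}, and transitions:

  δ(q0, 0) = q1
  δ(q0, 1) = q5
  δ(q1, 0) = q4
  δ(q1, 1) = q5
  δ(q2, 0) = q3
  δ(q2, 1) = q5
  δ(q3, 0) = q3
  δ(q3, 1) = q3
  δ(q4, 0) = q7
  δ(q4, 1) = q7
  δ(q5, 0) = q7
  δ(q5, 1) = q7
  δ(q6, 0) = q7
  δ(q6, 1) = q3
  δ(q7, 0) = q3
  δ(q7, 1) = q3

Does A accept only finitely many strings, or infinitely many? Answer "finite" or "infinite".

finite

The useful states (reachable from q6 and able to reach an accepting state) are {q6, q7}.
Restricted to these states the transition graph has no cycle, so every accepting path has bounded length and L is finite.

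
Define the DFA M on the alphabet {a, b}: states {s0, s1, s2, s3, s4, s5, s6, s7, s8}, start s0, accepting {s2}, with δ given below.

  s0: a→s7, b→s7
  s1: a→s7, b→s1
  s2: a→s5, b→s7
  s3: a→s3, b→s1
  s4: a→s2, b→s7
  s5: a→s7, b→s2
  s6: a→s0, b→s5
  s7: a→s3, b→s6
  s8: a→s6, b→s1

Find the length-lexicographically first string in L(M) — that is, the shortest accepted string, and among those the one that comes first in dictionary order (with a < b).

abbb

A breadth-first search from s0 reaches an accepting state first via the path s0 → s7 → s6 → s5 → s2 on input abbb.
No string of length < 4 is accepted (BFS exhausts all shorter strings without reaching an accepting state), and abbb is the lexicographically least accepting string of length 4.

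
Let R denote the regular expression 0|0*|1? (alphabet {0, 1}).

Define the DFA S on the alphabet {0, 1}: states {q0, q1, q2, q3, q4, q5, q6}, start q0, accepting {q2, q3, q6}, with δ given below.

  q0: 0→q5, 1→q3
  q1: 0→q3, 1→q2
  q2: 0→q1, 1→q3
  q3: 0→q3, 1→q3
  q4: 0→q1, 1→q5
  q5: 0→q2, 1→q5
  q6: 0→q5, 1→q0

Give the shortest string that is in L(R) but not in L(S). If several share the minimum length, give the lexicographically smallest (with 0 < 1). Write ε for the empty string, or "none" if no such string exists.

ε

The empty string ε is accepted by R but not by S.
Since ε is the unique shortest string, it is the required witness.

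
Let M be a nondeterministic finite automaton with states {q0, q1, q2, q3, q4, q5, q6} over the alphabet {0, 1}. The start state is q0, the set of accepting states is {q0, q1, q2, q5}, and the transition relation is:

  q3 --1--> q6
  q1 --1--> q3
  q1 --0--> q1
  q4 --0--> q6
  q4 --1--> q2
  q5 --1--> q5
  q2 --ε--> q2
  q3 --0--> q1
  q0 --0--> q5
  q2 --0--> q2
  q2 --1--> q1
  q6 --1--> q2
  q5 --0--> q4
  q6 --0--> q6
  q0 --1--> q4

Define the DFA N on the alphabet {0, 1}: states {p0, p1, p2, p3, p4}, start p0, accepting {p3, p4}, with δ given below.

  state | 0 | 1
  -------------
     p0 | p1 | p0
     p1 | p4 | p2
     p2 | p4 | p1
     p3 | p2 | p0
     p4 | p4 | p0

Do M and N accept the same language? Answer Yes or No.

The empty string ε is accepted by M but rejected by N.
So L(M) ≠ L(N).

No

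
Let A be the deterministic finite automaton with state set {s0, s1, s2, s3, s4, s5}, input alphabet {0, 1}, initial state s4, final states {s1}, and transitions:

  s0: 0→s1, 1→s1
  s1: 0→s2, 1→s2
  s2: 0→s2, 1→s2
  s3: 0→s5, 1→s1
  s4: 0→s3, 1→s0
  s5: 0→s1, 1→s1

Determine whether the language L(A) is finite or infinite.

The useful states (reachable from s4 and able to reach an accepting state) are {s0, s1, s3, s4, s5}.
Restricted to these states the transition graph has no cycle, so every accepting path has bounded length and L is finite.

finite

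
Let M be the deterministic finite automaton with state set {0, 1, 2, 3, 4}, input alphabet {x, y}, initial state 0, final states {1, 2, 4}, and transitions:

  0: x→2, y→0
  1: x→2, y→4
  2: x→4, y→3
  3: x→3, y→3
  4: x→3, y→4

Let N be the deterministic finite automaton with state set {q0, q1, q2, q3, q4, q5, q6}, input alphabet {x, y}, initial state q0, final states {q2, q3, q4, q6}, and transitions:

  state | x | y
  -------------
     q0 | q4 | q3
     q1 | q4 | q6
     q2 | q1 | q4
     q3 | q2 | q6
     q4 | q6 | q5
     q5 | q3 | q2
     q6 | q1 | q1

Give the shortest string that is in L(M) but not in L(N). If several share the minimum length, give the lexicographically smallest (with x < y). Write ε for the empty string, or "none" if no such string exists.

The string xxy is accepted by M but not by N.
No shorter string lies in the difference, and xxy is the lexicographically first length-3 string in L(M) \ L(N).

xxy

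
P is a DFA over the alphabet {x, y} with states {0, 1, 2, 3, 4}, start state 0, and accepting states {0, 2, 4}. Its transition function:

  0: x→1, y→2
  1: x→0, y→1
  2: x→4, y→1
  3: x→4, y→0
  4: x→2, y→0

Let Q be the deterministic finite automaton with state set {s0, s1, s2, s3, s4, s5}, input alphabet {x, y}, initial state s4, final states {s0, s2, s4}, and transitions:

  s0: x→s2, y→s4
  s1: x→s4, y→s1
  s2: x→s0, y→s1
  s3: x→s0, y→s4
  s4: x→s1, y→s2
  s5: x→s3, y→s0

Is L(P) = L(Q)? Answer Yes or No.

Yes

Exploring the product automaton P × Q from the start pair (0, s4), following both machines on each input symbol, reaches 4 state pairs: (0, s4), (1, s1), (2, s2), (4, s0).
P accepts in {0, 2, 4} and Q accepts in {s0, s2, s4}. In every reachable pair the two components are either both accepting — (0, s4), (2, s2), (4, s0) — or both non-accepting, so no string is accepted by exactly one of the machines: L(P) \ L(Q) and L(Q) \ L(P) are both empty.
Hence every string is accepted by P iff it is accepted by Q, and the two languages coincide.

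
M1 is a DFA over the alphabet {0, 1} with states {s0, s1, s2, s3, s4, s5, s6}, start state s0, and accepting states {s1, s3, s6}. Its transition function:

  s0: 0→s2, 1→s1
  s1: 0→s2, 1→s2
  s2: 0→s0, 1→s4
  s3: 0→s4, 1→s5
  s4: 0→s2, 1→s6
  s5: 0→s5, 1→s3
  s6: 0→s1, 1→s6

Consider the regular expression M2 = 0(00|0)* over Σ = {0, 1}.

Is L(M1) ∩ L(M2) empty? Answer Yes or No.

Converting the expression M2 to a DFA (subset construction, then merging equivalent states) gives the minimal DFA with states {r0, r1, r2}, start state r0, accepting states {r1} and transitions r0: 0→r1, 1→r2; r1: 0→r1, 1→r2; r2: 0→r2, 1→r2.
Exploring the product automaton M1 × M2 from the start pair (s0, r0), following both machines on each input symbol, reaches 8 state pairs: (s0, r0), (s2, r1), (s1, r2), (s0, r1), (s4, r2), (s2, r2), (s6, r2), (s0, r2).
M1 accepts in {s1, s3, s6} and M2 accepts in {r1}; no reachable pair has both components accepting, so no string drives both machines to acceptance simultaneously and L(M1) ∩ L(M2) = ∅.
So no string is accepted by both, and the intersection is empty.

Yes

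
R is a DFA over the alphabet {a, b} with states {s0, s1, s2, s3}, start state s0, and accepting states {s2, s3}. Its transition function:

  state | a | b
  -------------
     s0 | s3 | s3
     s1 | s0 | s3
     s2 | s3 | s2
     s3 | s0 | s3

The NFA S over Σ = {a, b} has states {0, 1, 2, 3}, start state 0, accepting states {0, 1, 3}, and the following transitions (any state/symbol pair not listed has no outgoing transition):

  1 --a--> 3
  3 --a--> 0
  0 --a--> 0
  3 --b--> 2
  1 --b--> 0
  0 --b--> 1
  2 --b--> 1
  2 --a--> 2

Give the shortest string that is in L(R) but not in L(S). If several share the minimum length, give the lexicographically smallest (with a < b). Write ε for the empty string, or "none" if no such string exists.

bab

The string bab is accepted by R but not by S.
No shorter string lies in the difference, and bab is the lexicographically first length-3 string in L(R) \ L(S).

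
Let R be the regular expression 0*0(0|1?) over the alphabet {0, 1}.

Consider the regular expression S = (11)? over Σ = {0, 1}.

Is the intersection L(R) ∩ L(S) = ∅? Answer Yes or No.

Yes

Converting the expression R to a DFA (subset construction, then merging equivalent states) gives the minimal DFA with states {r0, r1, r2, r3}, start state r0, accepting states {r1, r3} and transitions r0: 0→r1, 1→r2; r1: 0→r1, 1→r3; r2: 0→r2, 1→r2; r3: 0→r2, 1→r2.
Converting the expression S to a DFA (subset construction, then merging equivalent states) gives the minimal DFA with states {s0, s1, s2, s3}, start state s0, accepting states {s0, s3} and transitions s0: 0→s1, 1→s2; s1: 0→s1, 1→s1; s2: 0→s1, 1→s3; s3: 0→s1, 1→s1.
Exploring the product automaton R × S from the start pair (r0, s0), following both machines on each input symbol, reaches 6 state pairs: (r0, s0), (r1, s1), (r2, s2), (r3, s1), (r2, s1), (r2, s3).
R accepts in {r1, r3} and S accepts in {s0, s3}; no reachable pair has both components accepting, so no string drives both machines to acceptance simultaneously and L(R) ∩ L(S) = ∅.
So no string is accepted by both, and the intersection is empty.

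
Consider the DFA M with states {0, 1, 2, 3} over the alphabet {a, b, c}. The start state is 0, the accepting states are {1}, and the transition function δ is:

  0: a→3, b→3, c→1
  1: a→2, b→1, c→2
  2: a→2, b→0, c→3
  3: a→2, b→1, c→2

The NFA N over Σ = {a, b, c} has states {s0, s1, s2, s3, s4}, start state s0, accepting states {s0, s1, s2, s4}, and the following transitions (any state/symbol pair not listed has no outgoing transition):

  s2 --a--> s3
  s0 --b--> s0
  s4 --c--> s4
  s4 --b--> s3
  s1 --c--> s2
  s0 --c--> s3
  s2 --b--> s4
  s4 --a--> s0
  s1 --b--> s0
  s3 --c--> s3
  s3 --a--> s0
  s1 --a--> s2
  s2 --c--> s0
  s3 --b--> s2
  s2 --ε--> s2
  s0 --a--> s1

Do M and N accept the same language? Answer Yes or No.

No

The string c is accepted by M but rejected by N.
So L(M) ≠ L(N).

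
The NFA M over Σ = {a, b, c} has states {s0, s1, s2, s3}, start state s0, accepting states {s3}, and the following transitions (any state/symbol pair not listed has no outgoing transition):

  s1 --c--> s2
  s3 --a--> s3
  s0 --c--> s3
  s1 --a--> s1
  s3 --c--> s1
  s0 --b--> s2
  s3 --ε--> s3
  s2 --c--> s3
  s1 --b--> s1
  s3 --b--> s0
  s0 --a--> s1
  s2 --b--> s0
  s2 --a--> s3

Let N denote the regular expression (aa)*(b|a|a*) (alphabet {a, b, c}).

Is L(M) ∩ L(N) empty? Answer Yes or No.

Converting the expression N to a DFA (subset construction, then merging equivalent states) gives the minimal DFA with states {n0, n1, n2, n3}, start state n0, accepting states {n0, n1, n2} and transitions n0: a→n1, b→n2, c→n3; n1: a→n0, b→n3, c→n3; n2: a→n3, b→n3, c→n3; n3: a→n3, b→n3, c→n3.
Exploring the product automaton M × N from the start pair (s0, n0), following both machines on each input symbol, reaches 9 state pairs: (s0, n0), (s1, n1), (s2, n2), (s3, n3), (s1, n0), (s1, n3), (s2, n3), (s0, n3), (s1, n2).
M accepts in {s3} and N accepts in {n0, n1, n2}; no reachable pair has both components accepting, so no string drives both machines to acceptance simultaneously and L(M) ∩ L(N) = ∅.
So no string is accepted by both, and the intersection is empty.

Yes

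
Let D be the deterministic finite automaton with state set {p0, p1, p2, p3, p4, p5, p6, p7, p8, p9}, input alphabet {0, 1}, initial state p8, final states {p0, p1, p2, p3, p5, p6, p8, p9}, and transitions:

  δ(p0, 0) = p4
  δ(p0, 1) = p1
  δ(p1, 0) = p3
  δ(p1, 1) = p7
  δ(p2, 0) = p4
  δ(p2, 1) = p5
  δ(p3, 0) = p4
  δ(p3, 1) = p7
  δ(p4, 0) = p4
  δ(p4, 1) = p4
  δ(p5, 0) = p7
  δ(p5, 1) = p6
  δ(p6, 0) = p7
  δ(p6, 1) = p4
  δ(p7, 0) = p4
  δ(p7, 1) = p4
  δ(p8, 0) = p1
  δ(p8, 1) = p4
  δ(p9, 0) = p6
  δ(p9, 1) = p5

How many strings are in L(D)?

3

The useful subgraph on states {p1, p3, p8} is acyclic, so L(D) is finite; the longest accepting path visits 3 useful states, giving maximum string length 2.
Counting accepting paths from p8 by length: 1 of length 0, 1 of length 1, 1 of length 2. Total 3.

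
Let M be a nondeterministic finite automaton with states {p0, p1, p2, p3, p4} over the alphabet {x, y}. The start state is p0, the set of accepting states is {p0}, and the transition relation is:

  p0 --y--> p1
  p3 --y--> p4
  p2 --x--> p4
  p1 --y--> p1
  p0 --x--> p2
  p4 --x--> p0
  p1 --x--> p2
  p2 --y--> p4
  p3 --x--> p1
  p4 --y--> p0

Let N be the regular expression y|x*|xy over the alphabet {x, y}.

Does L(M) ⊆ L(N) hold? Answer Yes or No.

No

The string xxy is in L(M) but not in L(N).
So L(M) ⊄ L(N).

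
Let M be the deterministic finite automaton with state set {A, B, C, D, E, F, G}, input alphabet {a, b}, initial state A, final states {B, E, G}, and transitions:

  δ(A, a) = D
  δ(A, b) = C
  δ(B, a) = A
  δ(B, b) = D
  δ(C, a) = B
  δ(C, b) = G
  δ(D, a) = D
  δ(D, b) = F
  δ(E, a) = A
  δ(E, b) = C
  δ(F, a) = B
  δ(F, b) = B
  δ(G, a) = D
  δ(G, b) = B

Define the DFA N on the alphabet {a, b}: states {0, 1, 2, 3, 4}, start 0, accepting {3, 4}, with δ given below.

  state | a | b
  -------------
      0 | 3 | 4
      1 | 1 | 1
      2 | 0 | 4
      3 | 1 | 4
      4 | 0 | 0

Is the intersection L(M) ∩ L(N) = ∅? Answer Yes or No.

The string bbb is accepted by both M and N.
Hence L(M) ∩ L(N) ≠ ∅.

No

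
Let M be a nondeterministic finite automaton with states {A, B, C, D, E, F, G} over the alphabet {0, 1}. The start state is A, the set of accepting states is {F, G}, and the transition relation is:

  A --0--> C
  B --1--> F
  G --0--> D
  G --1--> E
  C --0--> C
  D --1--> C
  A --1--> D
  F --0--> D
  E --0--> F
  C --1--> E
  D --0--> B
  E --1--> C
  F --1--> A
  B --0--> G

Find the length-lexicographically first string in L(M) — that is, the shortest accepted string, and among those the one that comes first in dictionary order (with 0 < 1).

010

A breadth-first search from A reaches an accepting state first via the path A → C → E → F on input 010.
No string of length < 3 is accepted (BFS exhausts all shorter strings without reaching an accepting state), and 010 is the lexicographically least accepting string of length 3.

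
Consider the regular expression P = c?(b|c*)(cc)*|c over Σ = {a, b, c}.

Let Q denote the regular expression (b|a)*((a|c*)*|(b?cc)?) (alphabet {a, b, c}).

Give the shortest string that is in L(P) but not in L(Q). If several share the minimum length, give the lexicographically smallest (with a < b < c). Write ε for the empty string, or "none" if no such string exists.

cb

The string cb is accepted by P but not by Q.
No shorter string lies in the difference, and cb is the lexicographically first length-2 string in L(P) \ L(Q).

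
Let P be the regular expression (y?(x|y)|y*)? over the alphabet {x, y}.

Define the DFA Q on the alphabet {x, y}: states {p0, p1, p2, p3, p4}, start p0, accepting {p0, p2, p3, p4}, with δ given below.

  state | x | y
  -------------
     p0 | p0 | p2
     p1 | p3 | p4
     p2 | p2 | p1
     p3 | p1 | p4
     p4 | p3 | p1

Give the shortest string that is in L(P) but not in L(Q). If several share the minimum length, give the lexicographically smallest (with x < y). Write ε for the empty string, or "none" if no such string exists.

yy

The string yy is accepted by P but not by Q.
No shorter string lies in the difference, and yy is the lexicographically first length-2 string in L(P) \ L(Q).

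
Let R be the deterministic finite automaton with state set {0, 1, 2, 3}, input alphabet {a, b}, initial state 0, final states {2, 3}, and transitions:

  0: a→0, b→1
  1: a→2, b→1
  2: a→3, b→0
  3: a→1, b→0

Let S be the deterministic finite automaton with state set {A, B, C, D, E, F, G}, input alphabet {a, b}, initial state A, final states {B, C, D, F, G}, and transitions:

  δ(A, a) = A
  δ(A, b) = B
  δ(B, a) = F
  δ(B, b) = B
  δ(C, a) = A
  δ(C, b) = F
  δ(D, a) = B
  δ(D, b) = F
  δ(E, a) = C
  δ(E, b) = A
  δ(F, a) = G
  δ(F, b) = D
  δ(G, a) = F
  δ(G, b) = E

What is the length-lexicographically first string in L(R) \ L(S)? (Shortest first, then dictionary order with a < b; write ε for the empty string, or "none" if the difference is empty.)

The string baabba is accepted by R but not by S.
No shorter string lies in the difference, and baabba is the lexicographically first length-6 string in L(R) \ L(S).

baabba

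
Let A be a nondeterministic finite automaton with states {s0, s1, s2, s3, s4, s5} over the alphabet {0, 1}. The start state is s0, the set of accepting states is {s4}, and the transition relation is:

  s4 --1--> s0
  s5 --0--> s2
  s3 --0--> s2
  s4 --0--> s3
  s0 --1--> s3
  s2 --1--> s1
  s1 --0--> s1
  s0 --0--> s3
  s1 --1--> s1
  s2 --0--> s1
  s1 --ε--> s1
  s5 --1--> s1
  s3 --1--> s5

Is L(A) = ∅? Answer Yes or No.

The states reachable from the start state are {s0, s1, s2, s3, s5}.
None of the accepting states {s4} is reachable, so no string is accepted and L(A) = ∅.

Yes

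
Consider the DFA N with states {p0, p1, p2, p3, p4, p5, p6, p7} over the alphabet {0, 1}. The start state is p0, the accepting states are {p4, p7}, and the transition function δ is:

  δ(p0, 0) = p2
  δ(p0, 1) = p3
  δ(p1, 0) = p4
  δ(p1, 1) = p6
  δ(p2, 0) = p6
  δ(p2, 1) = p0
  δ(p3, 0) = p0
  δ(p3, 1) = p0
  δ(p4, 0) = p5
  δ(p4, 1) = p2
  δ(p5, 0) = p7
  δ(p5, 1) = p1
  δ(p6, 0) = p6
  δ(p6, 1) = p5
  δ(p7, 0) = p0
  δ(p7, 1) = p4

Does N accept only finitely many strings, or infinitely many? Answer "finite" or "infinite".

State p0 is reachable from the start and can reach an accepting state, and it lies on the cycle p0 → p2 → p0.
Traversing that cycle any number of times yields accepted strings of unbounded length, so the language is infinite.

infinite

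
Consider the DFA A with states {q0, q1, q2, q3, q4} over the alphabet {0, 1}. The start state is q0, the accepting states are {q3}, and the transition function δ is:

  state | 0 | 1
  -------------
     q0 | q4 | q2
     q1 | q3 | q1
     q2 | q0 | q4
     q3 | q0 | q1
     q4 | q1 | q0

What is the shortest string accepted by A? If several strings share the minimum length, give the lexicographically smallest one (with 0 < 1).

A breadth-first search from q0 reaches an accepting state first via the path q0 → q4 → q1 → q3 on input 000.
No string of length < 3 is accepted (BFS exhausts all shorter strings without reaching an accepting state), and 000 is the lexicographically least accepting string of length 3.

000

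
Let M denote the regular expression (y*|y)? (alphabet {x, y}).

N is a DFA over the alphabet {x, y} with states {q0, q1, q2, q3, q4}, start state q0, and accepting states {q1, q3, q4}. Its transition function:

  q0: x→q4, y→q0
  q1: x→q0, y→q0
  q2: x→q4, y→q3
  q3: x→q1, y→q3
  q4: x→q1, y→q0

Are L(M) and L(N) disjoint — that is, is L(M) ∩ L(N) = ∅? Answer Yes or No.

Converting the expression M to a DFA (subset construction, then merging equivalent states) gives the minimal DFA with states {m0, m1}, start state m0, accepting states {m0} and transitions m0: x→m1, y→m0; m1: x→m1, y→m1.
Exploring the product automaton M × N from the start pair (m0, q0), following both machines on each input symbol, reaches 4 state pairs: (m0, q0), (m1, q4), (m1, q1), (m1, q0).
M accepts in {m0} and N accepts in {q1, q3, q4}; no reachable pair has both components accepting, so no string drives both machines to acceptance simultaneously and L(M) ∩ L(N) = ∅.
So no string is accepted by both, and the intersection is empty.

Yes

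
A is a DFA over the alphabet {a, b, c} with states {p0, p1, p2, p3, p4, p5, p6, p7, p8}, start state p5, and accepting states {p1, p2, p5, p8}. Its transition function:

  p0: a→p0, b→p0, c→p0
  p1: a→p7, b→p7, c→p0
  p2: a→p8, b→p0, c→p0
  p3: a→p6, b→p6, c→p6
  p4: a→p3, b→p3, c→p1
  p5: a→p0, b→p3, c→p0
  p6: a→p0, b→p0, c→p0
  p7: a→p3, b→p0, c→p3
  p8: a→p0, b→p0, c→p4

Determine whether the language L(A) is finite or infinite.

finite

The useful states (reachable from p5 and able to reach an accepting state) are {p5}.
Restricted to these states the transition graph has no cycle, so every accepting path has bounded length and L is finite.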